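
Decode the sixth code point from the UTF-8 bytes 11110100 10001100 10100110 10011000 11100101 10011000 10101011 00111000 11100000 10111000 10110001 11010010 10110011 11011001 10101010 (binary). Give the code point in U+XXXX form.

Offset 0: leading byte 0xF4 = 11110100 → 4-byte char #1 = F4 8C A6 98.
Offset 4: leading byte 0xE5 = 11100101 → 3-byte char #2 = E5 98 AB.
Offset 7: leading byte 0x38 = 00111000 → 1-byte char #3 = 38.
Offset 8: leading byte 0xE0 = 11100000 → 3-byte char #4 = E0 B8 B1.
Offset 11: leading byte 0xD2 = 11010010 → 2-byte char #5 = D2 B3.
Offset 13: leading byte 0xD9 = 11011001 → 2-byte char #6 = D9 AA.
Leading byte 0xD9 = 11011001 matches 110xxxxx → 2-byte sequence.
Byte 1: 0xD9 = 11011001, payload 11001 (5 bits).
Byte 2: 0xAA = 10101010 (10xxxxxx ✓), payload 101010.
Concatenate: 11001101010 = 0x66A (11 bits → U+066A).

U+066A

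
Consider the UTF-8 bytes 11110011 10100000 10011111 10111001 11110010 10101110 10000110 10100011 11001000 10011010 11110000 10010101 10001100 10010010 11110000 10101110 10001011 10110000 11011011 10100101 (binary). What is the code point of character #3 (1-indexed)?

Offset 0: leading byte 0xF3 = 11110011 → 4-byte char #1 = F3 A0 9F B9.
Offset 4: leading byte 0xF2 = 11110010 → 4-byte char #2 = F2 AE 86 A3.
Offset 8: leading byte 0xC8 = 11001000 → 2-byte char #3 = C8 9A.
Leading byte 0xC8 = 11001000 matches 110xxxxx → 2-byte sequence.
Byte 1: 0xC8 = 11001000, payload 01000 (5 bits).
Byte 2: 0x9A = 10011010 (10xxxxxx ✓), payload 011010.
Concatenate: 01000011010 = 0x21A (11 bits → U+021A).

U+021A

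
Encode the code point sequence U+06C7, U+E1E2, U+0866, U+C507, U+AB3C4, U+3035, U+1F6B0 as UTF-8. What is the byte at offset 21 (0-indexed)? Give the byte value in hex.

U+06C7 → 2-byte form DB 87 at offsets 0–1.
U+E1E2 → 3-byte form EE 87 A2 at offsets 2–4.
U+0866 → 3-byte form E0 A1 A6 at offsets 5–7.
U+C507 → 3-byte form EC 94 87 at offsets 8–10.
U+AB3C4 → 4-byte form F2 AB 8F 84 at offsets 11–14.
U+3035 → 3-byte form E3 80 B5 at offsets 15–17.
U+1F6B0 → 4-byte form F0 9F 9A B0 at offsets 18–21.
Offset 21 falls in char 7's range; it's byte 4 of F0 9F 9A B0 = 0xB0.

0xB0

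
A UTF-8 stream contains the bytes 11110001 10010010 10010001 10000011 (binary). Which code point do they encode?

U+52443

Leading byte 0xF1 = 11110001 matches 11110xxx → 4-byte sequence.
Byte 1: 0xF1 = 11110001, payload 001 (3 bits).
Byte 2: 0x92 = 10010010 (10xxxxxx ✓), payload 010010.
Byte 3: 0x91 = 10010001 (10xxxxxx ✓), payload 010001.
Byte 4: 0x83 = 10000011 (10xxxxxx ✓), payload 000011.
Concatenate: 001010010010001000011 = 0x52443 (21 bits → U+52443).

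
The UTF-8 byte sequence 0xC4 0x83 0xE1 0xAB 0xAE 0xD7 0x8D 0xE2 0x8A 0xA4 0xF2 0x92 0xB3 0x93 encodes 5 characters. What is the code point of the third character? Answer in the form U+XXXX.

Offset 0: leading byte 0xC4 = 11000100 → 2-byte char #1 = C4 83.
Offset 2: leading byte 0xE1 = 11100001 → 3-byte char #2 = E1 AB AE.
Offset 5: leading byte 0xD7 = 11010111 → 2-byte char #3 = D7 8D.
Leading byte 0xD7 = 11010111 matches 110xxxxx → 2-byte sequence.
Byte 1: 0xD7 = 11010111, payload 10111 (5 bits).
Byte 2: 0x8D = 10001101 (10xxxxxx ✓), payload 001101.
Concatenate: 10111001101 = 0x5CD (11 bits → U+05CD).

U+05CD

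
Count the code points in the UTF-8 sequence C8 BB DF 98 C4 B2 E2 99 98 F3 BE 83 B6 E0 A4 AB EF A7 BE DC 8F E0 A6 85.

Byte at offset 0: 0xC8 = 11001000 → 2-byte char (#1). Advance 2.
Byte at offset 2: 0xDF = 11011111 → 2-byte char (#2). Advance 2.
Byte at offset 4: 0xC4 = 11000100 → 2-byte char (#3). Advance 2.
Byte at offset 6: 0xE2 = 11100010 → 3-byte char (#4). Advance 3.
Byte at offset 9: 0xF3 = 11110011 → 4-byte char (#5). Advance 4.
Byte at offset 13: 0xE0 = 11100000 → 3-byte char (#6). Advance 3.
Byte at offset 16: 0xEF = 11101111 → 3-byte char (#7). Advance 3.
Byte at offset 19: 0xDC = 11011100 → 2-byte char (#8). Advance 2.
Byte at offset 21: 0xE0 = 11100000 → 3-byte char (#9). Advance 3.
Reached end at offset 24 after 9 code points.

9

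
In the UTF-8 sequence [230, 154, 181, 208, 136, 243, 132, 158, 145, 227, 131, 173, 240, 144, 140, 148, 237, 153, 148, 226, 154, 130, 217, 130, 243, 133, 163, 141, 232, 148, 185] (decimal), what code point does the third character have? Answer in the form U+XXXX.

Offset 0: leading byte 0xE6 = 11100110 → 3-byte char #1 = E6 9A B5.
Offset 3: leading byte 0xD0 = 11010000 → 2-byte char #2 = D0 88.
Offset 5: leading byte 0xF3 = 11110011 → 4-byte char #3 = F3 84 9E 91.
Leading byte 0xF3 = 11110011 matches 11110xxx → 4-byte sequence.
Byte 1: 0xF3 = 11110011, payload 011 (3 bits).
Byte 2: 0x84 = 10000100 (10xxxxxx ✓), payload 000100.
Byte 3: 0x9E = 10011110 (10xxxxxx ✓), payload 011110.
Byte 4: 0x91 = 10010001 (10xxxxxx ✓), payload 010001.
Concatenate: 011000100011110010001 = 0xC4791 (21 bits → U+C4791).

U+C4791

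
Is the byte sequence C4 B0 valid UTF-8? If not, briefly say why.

Leading byte 0xC4 = 11000100 → 2-byte form.
Continuation bytes 0xB0=10110000 all match 10xxxxxx.
Decoded value 0x130 is ≥ 0x80 (shortest form) and not a surrogate.

valid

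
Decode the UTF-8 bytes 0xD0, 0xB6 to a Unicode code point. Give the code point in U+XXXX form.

Leading byte 0xD0 = 11010000 matches 110xxxxx → 2-byte sequence.
Byte 1: 0xD0 = 11010000, payload 10000 (5 bits).
Byte 2: 0xB6 = 10110110 (10xxxxxx ✓), payload 110110.
Concatenate: 10000110110 = 0x436 (11 bits → U+0436).

U+0436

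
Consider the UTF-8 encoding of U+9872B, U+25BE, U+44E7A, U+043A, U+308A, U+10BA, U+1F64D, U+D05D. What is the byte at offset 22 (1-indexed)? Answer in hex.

1-indexed offset 22 is 0-indexed offset 21.
U+9872B → 4-byte form F2 98 9C AB at offsets 0–3.
U+25BE → 3-byte form E2 96 BE at offsets 4–6.
U+44E7A → 4-byte form F1 84 B9 BA at offsets 7–10.
U+043A → 2-byte form D0 BA at offsets 11–12.
U+308A → 3-byte form E3 82 8A at offsets 13–15.
U+10BA → 3-byte form E1 82 BA at offsets 16–18.
U+1F64D → 4-byte form F0 9F 99 8D at offsets 19–22.
Offset 21 falls in char 7's range; it's byte 3 of F0 9F 99 8D = 0x99.

0x99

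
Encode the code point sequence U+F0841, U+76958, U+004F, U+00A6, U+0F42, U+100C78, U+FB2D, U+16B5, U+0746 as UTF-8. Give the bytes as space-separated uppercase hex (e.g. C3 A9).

F3 B0 A1 81 F1 B6 A5 98 4F C2 A6 E0 BD 82 F4 80 B1 B8 EF AC AD E1 9A B5 DD 86

U+F0841: 4-byte form → F3 B0 A1 81.
U+76958: 4-byte form → F1 B6 A5 98.
U+004F: 1-byte form → 4F.
U+00A6: 2-byte form → C2 A6.
U+0F42: 3-byte form → E0 BD 82.
U+100C78: 4-byte form → F4 80 B1 B8.
U+FB2D: 3-byte form → EF AC AD.
U+16B5: 3-byte form → E1 9A B5.
U+0746: 2-byte form → DD 86.
Concatenated (26 bytes): F3 B0 A1 81 F1 B6 A5 98 4F C2 A6 E0 BD 82 F4 80 B1 B8 EF AC AD E1 9A B5 DD 86.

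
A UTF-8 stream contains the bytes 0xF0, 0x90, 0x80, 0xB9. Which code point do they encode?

U+10039

Leading byte 0xF0 = 11110000 matches 11110xxx → 4-byte sequence.
Byte 1: 0xF0 = 11110000, payload 000 (3 bits).
Byte 2: 0x90 = 10010000 (10xxxxxx ✓), payload 010000.
Byte 3: 0x80 = 10000000 (10xxxxxx ✓), payload 000000.
Byte 4: 0xB9 = 10111001 (10xxxxxx ✓), payload 111001.
Concatenate: 000010000000000111001 = 0x10039 (21 bits → U+10039).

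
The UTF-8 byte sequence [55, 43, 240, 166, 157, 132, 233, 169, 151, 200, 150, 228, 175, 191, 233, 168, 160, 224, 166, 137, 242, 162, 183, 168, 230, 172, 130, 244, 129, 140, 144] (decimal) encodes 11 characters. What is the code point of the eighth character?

U+0989

Offset 0: leading byte 0x37 = 00110111 → 1-byte char #1 = 37.
Offset 1: leading byte 0x2B = 00101011 → 1-byte char #2 = 2B.
Offset 2: leading byte 0xF0 = 11110000 → 4-byte char #3 = F0 A6 9D 84.
Offset 6: leading byte 0xE9 = 11101001 → 3-byte char #4 = E9 A9 97.
Offset 9: leading byte 0xC8 = 11001000 → 2-byte char #5 = C8 96.
Offset 11: leading byte 0xE4 = 11100100 → 3-byte char #6 = E4 AF BF.
Offset 14: leading byte 0xE9 = 11101001 → 3-byte char #7 = E9 A8 A0.
Offset 17: leading byte 0xE0 = 11100000 → 3-byte char #8 = E0 A6 89.
Leading byte 0xE0 = 11100000 matches 1110xxxx → 3-byte sequence.
Byte 1: 0xE0 = 11100000, payload 0000 (4 bits).
Byte 2: 0xA6 = 10100110 (10xxxxxx ✓), payload 100110.
Byte 3: 0x89 = 10001001 (10xxxxxx ✓), payload 001001.
Concatenate: 0000100110001001 = 0x989 (16 bits → U+0989).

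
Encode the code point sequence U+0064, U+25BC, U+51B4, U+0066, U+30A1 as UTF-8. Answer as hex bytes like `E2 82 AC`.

U+0064: 1-byte form → 64.
U+25BC: 3-byte form → E2 96 BC.
U+51B4: 3-byte form → E5 86 B4.
U+0066: 1-byte form → 66.
U+30A1: 3-byte form → E3 82 A1.
Concatenated (11 bytes): 64 E2 96 BC E5 86 B4 66 E3 82 A1.

64 E2 96 BC E5 86 B4 66 E3 82 A1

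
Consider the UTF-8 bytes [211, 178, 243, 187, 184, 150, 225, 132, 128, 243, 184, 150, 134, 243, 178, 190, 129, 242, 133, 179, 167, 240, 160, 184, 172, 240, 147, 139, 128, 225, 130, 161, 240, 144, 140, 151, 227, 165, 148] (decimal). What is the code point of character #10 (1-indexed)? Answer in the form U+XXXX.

Offset 0: leading byte 0xD3 = 11010011 → 2-byte char #1 = D3 B2.
Offset 2: leading byte 0xF3 = 11110011 → 4-byte char #2 = F3 BB B8 96.
Offset 6: leading byte 0xE1 = 11100001 → 3-byte char #3 = E1 84 80.
Offset 9: leading byte 0xF3 = 11110011 → 4-byte char #4 = F3 B8 96 86.
Offset 13: leading byte 0xF3 = 11110011 → 4-byte char #5 = F3 B2 BE 81.
Offset 17: leading byte 0xF2 = 11110010 → 4-byte char #6 = F2 85 B3 A7.
Offset 21: leading byte 0xF0 = 11110000 → 4-byte char #7 = F0 A0 B8 AC.
Offset 25: leading byte 0xF0 = 11110000 → 4-byte char #8 = F0 93 8B 80.
Offset 29: leading byte 0xE1 = 11100001 → 3-byte char #9 = E1 82 A1.
Offset 32: leading byte 0xF0 = 11110000 → 4-byte char #10 = F0 90 8C 97.
Leading byte 0xF0 = 11110000 matches 11110xxx → 4-byte sequence.
Byte 1: 0xF0 = 11110000, payload 000 (3 bits).
Byte 2: 0x90 = 10010000 (10xxxxxx ✓), payload 010000.
Byte 3: 0x8C = 10001100 (10xxxxxx ✓), payload 001100.
Byte 4: 0x97 = 10010111 (10xxxxxx ✓), payload 010111.
Concatenate: 000010000001100010111 = 0x10317 (21 bits → U+10317).

U+10317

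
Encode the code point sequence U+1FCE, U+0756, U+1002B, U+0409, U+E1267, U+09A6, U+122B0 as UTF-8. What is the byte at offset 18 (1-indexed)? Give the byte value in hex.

0xA6

1-indexed offset 18 is 0-indexed offset 17.
U+1FCE → 3-byte form E1 BF 8E at offsets 0–2.
U+0756 → 2-byte form DD 96 at offsets 3–4.
U+1002B → 4-byte form F0 90 80 AB at offsets 5–8.
U+0409 → 2-byte form D0 89 at offsets 9–10.
U+E1267 → 4-byte form F3 A1 89 A7 at offsets 11–14.
U+09A6 → 3-byte form E0 A6 A6 at offsets 15–17.
Offset 17 falls in char 6's range; it's byte 3 of E0 A6 A6 = 0xA6.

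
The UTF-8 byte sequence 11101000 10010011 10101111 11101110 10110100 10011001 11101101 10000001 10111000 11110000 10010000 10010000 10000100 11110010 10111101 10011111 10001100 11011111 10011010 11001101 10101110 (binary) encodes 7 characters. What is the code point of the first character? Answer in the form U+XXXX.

U+84EF

Offset 0: leading byte 0xE8 = 11101000 → 3-byte char #1 = E8 93 AF.
Leading byte 0xE8 = 11101000 matches 1110xxxx → 3-byte sequence.
Byte 1: 0xE8 = 11101000, payload 1000 (4 bits).
Byte 2: 0x93 = 10010011 (10xxxxxx ✓), payload 010011.
Byte 3: 0xAF = 10101111 (10xxxxxx ✓), payload 101111.
Concatenate: 1000010011101111 = 0x84EF (16 bits → U+84EF).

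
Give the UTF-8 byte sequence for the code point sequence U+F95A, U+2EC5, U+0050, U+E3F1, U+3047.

EF A5 9A E2 BB 85 50 EE 8F B1 E3 81 87

U+F95A: 3-byte form → EF A5 9A.
U+2EC5: 3-byte form → E2 BB 85.
U+0050: 1-byte form → 50.
U+E3F1: 3-byte form → EE 8F B1.
U+3047: 3-byte form → E3 81 87.
Concatenated (13 bytes): EF A5 9A E2 BB 85 50 EE 8F B1 E3 81 87.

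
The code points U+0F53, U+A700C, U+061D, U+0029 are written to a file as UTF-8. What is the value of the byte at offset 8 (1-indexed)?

0xD8

1-indexed offset 8 is 0-indexed offset 7.
U+0F53 → 3-byte form E0 BD 93 at offsets 0–2.
U+A700C → 4-byte form F2 A7 80 8C at offsets 3–6.
U+061D → 2-byte form D8 9D at offsets 7–8.
Offset 7 falls in char 3's range; it's byte 1 of D8 9D = 0xD8.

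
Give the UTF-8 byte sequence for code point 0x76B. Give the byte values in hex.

U+076B = 0x76B = 1899 decimal. In range U+0080–U+07FF → 2-byte form: 110xxxxx 10xxxxxx.
Binary (11 bits): 11101101011.
Split 5+6: 11101 | 101011.
Byte 1: 11011101 = 0xDD.
Byte 2: 10101011 = 0xAB.

DD AB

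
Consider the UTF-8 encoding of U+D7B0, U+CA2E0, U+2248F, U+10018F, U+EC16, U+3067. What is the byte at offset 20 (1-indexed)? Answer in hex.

1-indexed offset 20 is 0-indexed offset 19.
U+D7B0 → 3-byte form ED 9E B0 at offsets 0–2.
U+CA2E0 → 4-byte form F3 8A 8B A0 at offsets 3–6.
U+2248F → 4-byte form F0 A2 92 8F at offsets 7–10.
U+10018F → 4-byte form F4 80 86 8F at offsets 11–14.
U+EC16 → 3-byte form EE B0 96 at offsets 15–17.
U+3067 → 3-byte form E3 81 A7 at offsets 18–20.
Offset 19 falls in char 6's range; it's byte 2 of E3 81 A7 = 0x81.

0x81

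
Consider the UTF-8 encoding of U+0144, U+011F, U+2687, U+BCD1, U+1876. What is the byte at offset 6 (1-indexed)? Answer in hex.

0x9A

1-indexed offset 6 is 0-indexed offset 5.
U+0144 → 2-byte form C5 84 at offsets 0–1.
U+011F → 2-byte form C4 9F at offsets 2–3.
U+2687 → 3-byte form E2 9A 87 at offsets 4–6.
Offset 5 falls in char 3's range; it's byte 2 of E2 9A 87 = 0x9A.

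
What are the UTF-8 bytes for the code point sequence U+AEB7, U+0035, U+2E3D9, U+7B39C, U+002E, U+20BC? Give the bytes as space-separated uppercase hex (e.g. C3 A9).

EA BA B7 35 F0 AE 8F 99 F1 BB 8E 9C 2E E2 82 BC

U+AEB7: 3-byte form → EA BA B7.
U+0035: 1-byte form → 35.
U+2E3D9: 4-byte form → F0 AE 8F 99.
U+7B39C: 4-byte form → F1 BB 8E 9C.
U+002E: 1-byte form → 2E.
U+20BC: 3-byte form → E2 82 BC.
Concatenated (16 bytes): EA BA B7 35 F0 AE 8F 99 F1 BB 8E 9C 2E E2 82 BC.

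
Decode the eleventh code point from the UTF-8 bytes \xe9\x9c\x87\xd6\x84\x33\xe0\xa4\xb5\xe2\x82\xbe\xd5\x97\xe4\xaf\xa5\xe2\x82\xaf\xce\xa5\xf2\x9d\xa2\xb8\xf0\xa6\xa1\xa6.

Offset 0: leading byte 0xE9 = 11101001 → 3-byte char #1 = E9 9C 87.
Offset 3: leading byte 0xD6 = 11010110 → 2-byte char #2 = D6 84.
Offset 5: leading byte 0x33 = 00110011 → 1-byte char #3 = 33.
Offset 6: leading byte 0xE0 = 11100000 → 3-byte char #4 = E0 A4 B5.
Offset 9: leading byte 0xE2 = 11100010 → 3-byte char #5 = E2 82 BE.
Offset 12: leading byte 0xD5 = 11010101 → 2-byte char #6 = D5 97.
Offset 14: leading byte 0xE4 = 11100100 → 3-byte char #7 = E4 AF A5.
Offset 17: leading byte 0xE2 = 11100010 → 3-byte char #8 = E2 82 AF.
Offset 20: leading byte 0xCE = 11001110 → 2-byte char #9 = CE A5.
Offset 22: leading byte 0xF2 = 11110010 → 4-byte char #10 = F2 9D A2 B8.
Offset 26: leading byte 0xF0 = 11110000 → 4-byte char #11 = F0 A6 A1 A6.
Leading byte 0xF0 = 11110000 matches 11110xxx → 4-byte sequence.
Byte 1: 0xF0 = 11110000, payload 000 (3 bits).
Byte 2: 0xA6 = 10100110 (10xxxxxx ✓), payload 100110.
Byte 3: 0xA1 = 10100001 (10xxxxxx ✓), payload 100001.
Byte 4: 0xA6 = 10100110 (10xxxxxx ✓), payload 100110.
Concatenate: 000100110100001100110 = 0x26866 (21 bits → U+26866).

U+26866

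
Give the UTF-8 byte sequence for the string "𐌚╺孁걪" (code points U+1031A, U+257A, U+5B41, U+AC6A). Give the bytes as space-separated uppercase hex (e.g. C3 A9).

F0 90 8C 9A E2 95 BA E5 AD 81 EA B1 AA

U+1031A: 4-byte form → F0 90 8C 9A.
U+257A: 3-byte form → E2 95 BA.
U+5B41: 3-byte form → E5 AD 81.
U+AC6A: 3-byte form → EA B1 AA.
Concatenated (13 bytes): F0 90 8C 9A E2 95 BA E5 AD 81 EA B1 AA.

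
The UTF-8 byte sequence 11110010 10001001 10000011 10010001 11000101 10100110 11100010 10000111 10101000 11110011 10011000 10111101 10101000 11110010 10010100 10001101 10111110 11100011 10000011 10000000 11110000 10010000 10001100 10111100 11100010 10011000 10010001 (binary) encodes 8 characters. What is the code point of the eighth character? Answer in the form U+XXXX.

U+2611

Offset 0: leading byte 0xF2 = 11110010 → 4-byte char #1 = F2 89 83 91.
Offset 4: leading byte 0xC5 = 11000101 → 2-byte char #2 = C5 A6.
Offset 6: leading byte 0xE2 = 11100010 → 3-byte char #3 = E2 87 A8.
Offset 9: leading byte 0xF3 = 11110011 → 4-byte char #4 = F3 98 BD A8.
Offset 13: leading byte 0xF2 = 11110010 → 4-byte char #5 = F2 94 8D BE.
Offset 17: leading byte 0xE3 = 11100011 → 3-byte char #6 = E3 83 80.
Offset 20: leading byte 0xF0 = 11110000 → 4-byte char #7 = F0 90 8C BC.
Offset 24: leading byte 0xE2 = 11100010 → 3-byte char #8 = E2 98 91.
Leading byte 0xE2 = 11100010 matches 1110xxxx → 3-byte sequence.
Byte 1: 0xE2 = 11100010, payload 0010 (4 bits).
Byte 2: 0x98 = 10011000 (10xxxxxx ✓), payload 011000.
Byte 3: 0x91 = 10010001 (10xxxxxx ✓), payload 010001.
Concatenate: 0010011000010001 = 0x2611 (16 bits → U+2611).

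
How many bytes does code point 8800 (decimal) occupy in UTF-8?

3

U+2260 = 0x2260. UTF-8 uses 1 byte below 0x80, 2 below 0x800, 3 below 0x10000, 4 up to 0x10FFFF. 0x2260 is in U+0800–U+FFFF → 3 bytes.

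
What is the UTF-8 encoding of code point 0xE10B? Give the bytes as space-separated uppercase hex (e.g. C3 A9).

U+E10B = 0xE10B = 57611 decimal. In range U+0800–U+FFFF → 3-byte form: 1110xxxx 10xxxxxx 10xxxxxx.
Binary (16 bits): 1110000100001011.
Split 4+6+6: 1110 | 000100 | 001011.
Byte 1: 11101110 = 0xEE.
Byte 2: 10000100 = 0x84.
Byte 3: 10001011 = 0x8B.

EE 84 8B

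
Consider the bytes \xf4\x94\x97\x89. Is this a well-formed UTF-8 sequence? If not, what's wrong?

Leading byte 0xF4 = 11110100 → 4-byte form.
Payload = 0x1145C9, which exceeds U+10FFFF, the maximum Unicode code point. (Leading bytes F5–FF, or F4 followed by ≥ 0x90, are invalid.)

invalid (encodes a value above U+10FFFF)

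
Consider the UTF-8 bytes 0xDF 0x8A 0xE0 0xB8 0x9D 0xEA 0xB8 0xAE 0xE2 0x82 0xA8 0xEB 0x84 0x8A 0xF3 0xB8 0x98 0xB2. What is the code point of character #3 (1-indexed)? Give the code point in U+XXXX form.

Offset 0: leading byte 0xDF = 11011111 → 2-byte char #1 = DF 8A.
Offset 2: leading byte 0xE0 = 11100000 → 3-byte char #2 = E0 B8 9D.
Offset 5: leading byte 0xEA = 11101010 → 3-byte char #3 = EA B8 AE.
Leading byte 0xEA = 11101010 matches 1110xxxx → 3-byte sequence.
Byte 1: 0xEA = 11101010, payload 1010 (4 bits).
Byte 2: 0xB8 = 10111000 (10xxxxxx ✓), payload 111000.
Byte 3: 0xAE = 10101110 (10xxxxxx ✓), payload 101110.
Concatenate: 1010111000101110 = 0xAE2E (16 bits → U+AE2E).

U+AE2E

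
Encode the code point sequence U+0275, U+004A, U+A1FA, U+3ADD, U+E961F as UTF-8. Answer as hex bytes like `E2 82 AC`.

U+0275: 2-byte form → C9 B5.
U+004A: 1-byte form → 4A.
U+A1FA: 3-byte form → EA 87 BA.
U+3ADD: 3-byte form → E3 AB 9D.
U+E961F: 4-byte form → F3 A9 98 9F.
Concatenated (13 bytes): C9 B5 4A EA 87 BA E3 AB 9D F3 A9 98 9F.

C9 B5 4A EA 87 BA E3 AB 9D F3 A9 98 9F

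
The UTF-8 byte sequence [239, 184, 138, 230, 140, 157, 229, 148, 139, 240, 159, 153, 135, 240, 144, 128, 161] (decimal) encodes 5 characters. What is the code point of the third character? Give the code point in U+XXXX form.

U+550B

Offset 0: leading byte 0xEF = 11101111 → 3-byte char #1 = EF B8 8A.
Offset 3: leading byte 0xE6 = 11100110 → 3-byte char #2 = E6 8C 9D.
Offset 6: leading byte 0xE5 = 11100101 → 3-byte char #3 = E5 94 8B.
Leading byte 0xE5 = 11100101 matches 1110xxxx → 3-byte sequence.
Byte 1: 0xE5 = 11100101, payload 0101 (4 bits).
Byte 2: 0x94 = 10010100 (10xxxxxx ✓), payload 010100.
Byte 3: 0x8B = 10001011 (10xxxxxx ✓), payload 001011.
Concatenate: 0101010100001011 = 0x550B (16 bits → U+550B).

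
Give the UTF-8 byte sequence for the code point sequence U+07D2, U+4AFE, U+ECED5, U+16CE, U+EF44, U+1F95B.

U+07D2: 2-byte form → DF 92.
U+4AFE: 3-byte form → E4 AB BE.
U+ECED5: 4-byte form → F3 AC BB 95.
U+16CE: 3-byte form → E1 9B 8E.
U+EF44: 3-byte form → EE BD 84.
U+1F95B: 4-byte form → F0 9F A5 9B.
Concatenated (19 bytes): DF 92 E4 AB BE F3 AC BB 95 E1 9B 8E EE BD 84 F0 9F A5 9B.

DF 92 E4 AB BE F3 AC BB 95 E1 9B 8E EE BD 84 F0 9F A5 9B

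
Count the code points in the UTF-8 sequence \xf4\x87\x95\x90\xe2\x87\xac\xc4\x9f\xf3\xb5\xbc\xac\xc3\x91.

5

Byte at offset 0: 0xF4 = 11110100 → 4-byte char (#1). Advance 4.
Byte at offset 4: 0xE2 = 11100010 → 3-byte char (#2). Advance 3.
Byte at offset 7: 0xC4 = 11000100 → 2-byte char (#3). Advance 2.
Byte at offset 9: 0xF3 = 11110011 → 4-byte char (#4). Advance 4.
Byte at offset 13: 0xC3 = 11000011 → 2-byte char (#5). Advance 2.
Reached end at offset 15 after 5 code points.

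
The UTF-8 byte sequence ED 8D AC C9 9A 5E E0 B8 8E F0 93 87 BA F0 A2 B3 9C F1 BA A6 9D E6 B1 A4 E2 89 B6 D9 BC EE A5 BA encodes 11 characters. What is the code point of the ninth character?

U+2276

Offset 0: leading byte 0xED = 11101101 → 3-byte char #1 = ED 8D AC.
Offset 3: leading byte 0xC9 = 11001001 → 2-byte char #2 = C9 9A.
Offset 5: leading byte 0x5E = 01011110 → 1-byte char #3 = 5E.
Offset 6: leading byte 0xE0 = 11100000 → 3-byte char #4 = E0 B8 8E.
Offset 9: leading byte 0xF0 = 11110000 → 4-byte char #5 = F0 93 87 BA.
Offset 13: leading byte 0xF0 = 11110000 → 4-byte char #6 = F0 A2 B3 9C.
Offset 17: leading byte 0xF1 = 11110001 → 4-byte char #7 = F1 BA A6 9D.
Offset 21: leading byte 0xE6 = 11100110 → 3-byte char #8 = E6 B1 A4.
Offset 24: leading byte 0xE2 = 11100010 → 3-byte char #9 = E2 89 B6.
Leading byte 0xE2 = 11100010 matches 1110xxxx → 3-byte sequence.
Byte 1: 0xE2 = 11100010, payload 0010 (4 bits).
Byte 2: 0x89 = 10001001 (10xxxxxx ✓), payload 001001.
Byte 3: 0xB6 = 10110110 (10xxxxxx ✓), payload 110110.
Concatenate: 0010001001110110 = 0x2276 (16 bits → U+2276).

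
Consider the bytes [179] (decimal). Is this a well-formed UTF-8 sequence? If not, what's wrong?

invalid (continuation byte with no leading byte)

Byte 0xB3 = 10110011 has the form 10xxxxxx — a continuation byte — but there is no preceding leading byte.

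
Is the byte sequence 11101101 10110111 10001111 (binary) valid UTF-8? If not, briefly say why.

Structurally a 3-byte sequence; payload = 0xDDCF.
But 0xDDCF is in U+D800–U+DFFF, the surrogate range. Surrogates are not Unicode scalar values and are forbidden in UTF-8.

invalid (encodes a surrogate (U+D800–U+DFFF))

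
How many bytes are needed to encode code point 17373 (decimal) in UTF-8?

U+43DD = 0x43DD. UTF-8 uses 1 byte below 0x80, 2 below 0x800, 3 below 0x10000, 4 up to 0x10FFFF. 0x43DD is in U+0800–U+FFFF → 3 bytes.

3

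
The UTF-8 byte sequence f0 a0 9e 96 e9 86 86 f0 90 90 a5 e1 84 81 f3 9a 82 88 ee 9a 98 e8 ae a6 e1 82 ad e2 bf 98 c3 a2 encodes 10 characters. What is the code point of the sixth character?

Offset 0: leading byte 0xF0 = 11110000 → 4-byte char #1 = F0 A0 9E 96.
Offset 4: leading byte 0xE9 = 11101001 → 3-byte char #2 = E9 86 86.
Offset 7: leading byte 0xF0 = 11110000 → 4-byte char #3 = F0 90 90 A5.
Offset 11: leading byte 0xE1 = 11100001 → 3-byte char #4 = E1 84 81.
Offset 14: leading byte 0xF3 = 11110011 → 4-byte char #5 = F3 9A 82 88.
Offset 18: leading byte 0xEE = 11101110 → 3-byte char #6 = EE 9A 98.
Leading byte 0xEE = 11101110 matches 1110xxxx → 3-byte sequence.
Byte 1: 0xEE = 11101110, payload 1110 (4 bits).
Byte 2: 0x9A = 10011010 (10xxxxxx ✓), payload 011010.
Byte 3: 0x98 = 10011000 (10xxxxxx ✓), payload 011000.
Concatenate: 1110011010011000 = 0xE698 (16 bits → U+E698).

U+E698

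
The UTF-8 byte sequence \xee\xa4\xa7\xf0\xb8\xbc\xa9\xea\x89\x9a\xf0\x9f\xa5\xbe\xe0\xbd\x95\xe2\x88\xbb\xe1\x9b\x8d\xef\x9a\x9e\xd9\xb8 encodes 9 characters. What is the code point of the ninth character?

U+0678

Offset 0: leading byte 0xEE = 11101110 → 3-byte char #1 = EE A4 A7.
Offset 3: leading byte 0xF0 = 11110000 → 4-byte char #2 = F0 B8 BC A9.
Offset 7: leading byte 0xEA = 11101010 → 3-byte char #3 = EA 89 9A.
Offset 10: leading byte 0xF0 = 11110000 → 4-byte char #4 = F0 9F A5 BE.
Offset 14: leading byte 0xE0 = 11100000 → 3-byte char #5 = E0 BD 95.
Offset 17: leading byte 0xE2 = 11100010 → 3-byte char #6 = E2 88 BB.
Offset 20: leading byte 0xE1 = 11100001 → 3-byte char #7 = E1 9B 8D.
Offset 23: leading byte 0xEF = 11101111 → 3-byte char #8 = EF 9A 9E.
Offset 26: leading byte 0xD9 = 11011001 → 2-byte char #9 = D9 B8.
Leading byte 0xD9 = 11011001 matches 110xxxxx → 2-byte sequence.
Byte 1: 0xD9 = 11011001, payload 11001 (5 bits).
Byte 2: 0xB8 = 10111000 (10xxxxxx ✓), payload 111000.
Concatenate: 11001111000 = 0x678 (11 bits → U+0678).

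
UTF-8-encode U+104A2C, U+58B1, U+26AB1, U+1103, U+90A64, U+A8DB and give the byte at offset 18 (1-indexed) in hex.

0xA4

1-indexed offset 18 is 0-indexed offset 17.
U+104A2C → 4-byte form F4 84 A8 AC at offsets 0–3.
U+58B1 → 3-byte form E5 A2 B1 at offsets 4–6.
U+26AB1 → 4-byte form F0 A6 AA B1 at offsets 7–10.
U+1103 → 3-byte form E1 84 83 at offsets 11–13.
U+90A64 → 4-byte form F2 90 A9 A4 at offsets 14–17.
Offset 17 falls in char 5's range; it's byte 4 of F2 90 A9 A4 = 0xA4.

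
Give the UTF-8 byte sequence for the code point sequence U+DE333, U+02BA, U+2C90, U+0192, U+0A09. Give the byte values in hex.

F3 9E 8C B3 CA BA E2 B2 90 C6 92 E0 A8 89

U+DE333: 4-byte form → F3 9E 8C B3.
U+02BA: 2-byte form → CA BA.
U+2C90: 3-byte form → E2 B2 90.
U+0192: 2-byte form → C6 92.
U+0A09: 3-byte form → E0 A8 89.
Concatenated (14 bytes): F3 9E 8C B3 CA BA E2 B2 90 C6 92 E0 A8 89.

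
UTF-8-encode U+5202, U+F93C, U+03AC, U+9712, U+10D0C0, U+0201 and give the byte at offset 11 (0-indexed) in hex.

U+5202 → 3-byte form E5 88 82 at offsets 0–2.
U+F93C → 3-byte form EF A4 BC at offsets 3–5.
U+03AC → 2-byte form CE AC at offsets 6–7.
U+9712 → 3-byte form E9 9C 92 at offsets 8–10.
U+10D0C0 → 4-byte form F4 8D 83 80 at offsets 11–14.
Offset 11 falls in char 5's range; it's byte 1 of F4 8D 83 80 = 0xF4.

0xF4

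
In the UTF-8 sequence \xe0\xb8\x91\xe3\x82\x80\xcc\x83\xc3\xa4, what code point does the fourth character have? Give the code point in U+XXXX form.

U+00E4

Offset 0: leading byte 0xE0 = 11100000 → 3-byte char #1 = E0 B8 91.
Offset 3: leading byte 0xE3 = 11100011 → 3-byte char #2 = E3 82 80.
Offset 6: leading byte 0xCC = 11001100 → 2-byte char #3 = CC 83.
Offset 8: leading byte 0xC3 = 11000011 → 2-byte char #4 = C3 A4.
Leading byte 0xC3 = 11000011 matches 110xxxxx → 2-byte sequence.
Byte 1: 0xC3 = 11000011, payload 00011 (5 bits).
Byte 2: 0xA4 = 10100100 (10xxxxxx ✓), payload 100100.
Concatenate: 00011100100 = 0xE4 (11 bits → U+00E4).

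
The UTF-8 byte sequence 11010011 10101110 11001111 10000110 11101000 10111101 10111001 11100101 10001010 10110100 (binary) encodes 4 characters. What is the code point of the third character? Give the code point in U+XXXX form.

Offset 0: leading byte 0xD3 = 11010011 → 2-byte char #1 = D3 AE.
Offset 2: leading byte 0xCF = 11001111 → 2-byte char #2 = CF 86.
Offset 4: leading byte 0xE8 = 11101000 → 3-byte char #3 = E8 BD B9.
Leading byte 0xE8 = 11101000 matches 1110xxxx → 3-byte sequence.
Byte 1: 0xE8 = 11101000, payload 1000 (4 bits).
Byte 2: 0xBD = 10111101 (10xxxxxx ✓), payload 111101.
Byte 3: 0xB9 = 10111001 (10xxxxxx ✓), payload 111001.
Concatenate: 1000111101111001 = 0x8F79 (16 bits → U+8F79).

U+8F79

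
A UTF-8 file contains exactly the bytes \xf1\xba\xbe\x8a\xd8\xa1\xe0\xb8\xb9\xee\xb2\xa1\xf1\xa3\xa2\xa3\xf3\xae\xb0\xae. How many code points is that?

6

Byte at offset 0: 0xF1 = 11110001 → 4-byte char (#1). Advance 4.
Byte at offset 4: 0xD8 = 11011000 → 2-byte char (#2). Advance 2.
Byte at offset 6: 0xE0 = 11100000 → 3-byte char (#3). Advance 3.
Byte at offset 9: 0xEE = 11101110 → 3-byte char (#4). Advance 3.
Byte at offset 12: 0xF1 = 11110001 → 4-byte char (#5). Advance 4.
Byte at offset 16: 0xF3 = 11110011 → 4-byte char (#6). Advance 4.
Reached end at offset 20 after 6 code points.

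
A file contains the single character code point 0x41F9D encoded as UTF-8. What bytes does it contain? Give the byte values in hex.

F1 81 BE 9D

U+41F9D = 0x41F9D = 270237 decimal. In range U+10000–U+10FFFF → 4-byte form: 11110xxx 10xxxxxx 10xxxxxx 10xxxxxx.
Binary (21 bits): 001000001111110011101.
Split 3+6+6+6: 001 | 000001 | 111110 | 011101.
Byte 1: 11110001 = 0xF1.
Byte 2: 10000001 = 0x81.
Byte 3: 10111110 = 0xBE.
Byte 4: 10011101 = 0x9D.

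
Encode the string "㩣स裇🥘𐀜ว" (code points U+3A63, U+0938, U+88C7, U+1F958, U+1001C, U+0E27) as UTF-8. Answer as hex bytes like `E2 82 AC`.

U+3A63: 3-byte form → E3 A9 A3.
U+0938: 3-byte form → E0 A4 B8.
U+88C7: 3-byte form → E8 A3 87.
U+1F958: 4-byte form → F0 9F A5 98.
U+1001C: 4-byte form → F0 90 80 9C.
U+0E27: 3-byte form → E0 B8 A7.
Concatenated (20 bytes): E3 A9 A3 E0 A4 B8 E8 A3 87 F0 9F A5 98 F0 90 80 9C E0 B8 A7.

E3 A9 A3 E0 A4 B8 E8 A3 87 F0 9F A5 98 F0 90 80 9C E0 B8 A7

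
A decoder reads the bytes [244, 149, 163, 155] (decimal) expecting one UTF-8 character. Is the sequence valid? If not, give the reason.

Leading byte 0xF4 = 11110100 → 4-byte form.
Payload = 0x1158DB, which exceeds U+10FFFF, the maximum Unicode code point. (Leading bytes F5–FF, or F4 followed by ≥ 0x90, are invalid.)

invalid (encodes a value above U+10FFFF)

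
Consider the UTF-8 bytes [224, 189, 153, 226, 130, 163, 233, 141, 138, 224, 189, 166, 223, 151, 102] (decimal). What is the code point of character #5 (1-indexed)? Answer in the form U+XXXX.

Offset 0: leading byte 0xE0 = 11100000 → 3-byte char #1 = E0 BD 99.
Offset 3: leading byte 0xE2 = 11100010 → 3-byte char #2 = E2 82 A3.
Offset 6: leading byte 0xE9 = 11101001 → 3-byte char #3 = E9 8D 8A.
Offset 9: leading byte 0xE0 = 11100000 → 3-byte char #4 = E0 BD A6.
Offset 12: leading byte 0xDF = 11011111 → 2-byte char #5 = DF 97.
Leading byte 0xDF = 11011111 matches 110xxxxx → 2-byte sequence.
Byte 1: 0xDF = 11011111, payload 11111 (5 bits).
Byte 2: 0x97 = 10010111 (10xxxxxx ✓), payload 010111.
Concatenate: 11111010111 = 0x7D7 (11 bits → U+07D7).

U+07D7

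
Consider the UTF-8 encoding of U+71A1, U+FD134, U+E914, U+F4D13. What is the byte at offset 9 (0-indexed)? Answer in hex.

0x94

U+71A1 → 3-byte form E7 86 A1 at offsets 0–2.
U+FD134 → 4-byte form F3 BD 84 B4 at offsets 3–6.
U+E914 → 3-byte form EE A4 94 at offsets 7–9.
Offset 9 falls in char 3's range; it's byte 3 of EE A4 94 = 0x94.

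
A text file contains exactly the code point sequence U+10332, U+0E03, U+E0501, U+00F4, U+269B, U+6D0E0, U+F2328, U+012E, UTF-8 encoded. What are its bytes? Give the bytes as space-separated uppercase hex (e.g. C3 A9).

F0 90 8C B2 E0 B8 83 F3 A0 94 81 C3 B4 E2 9A 9B F1 AD 83 A0 F3 B2 8C A8 C4 AE

U+10332: 4-byte form → F0 90 8C B2.
U+0E03: 3-byte form → E0 B8 83.
U+E0501: 4-byte form → F3 A0 94 81.
U+00F4: 2-byte form → C3 B4.
U+269B: 3-byte form → E2 9A 9B.
U+6D0E0: 4-byte form → F1 AD 83 A0.
U+F2328: 4-byte form → F3 B2 8C A8.
U+012E: 2-byte form → C4 AE.
Concatenated (26 bytes): F0 90 8C B2 E0 B8 83 F3 A0 94 81 C3 B4 E2 9A 9B F1 AD 83 A0 F3 B2 8C A8 C4 AE.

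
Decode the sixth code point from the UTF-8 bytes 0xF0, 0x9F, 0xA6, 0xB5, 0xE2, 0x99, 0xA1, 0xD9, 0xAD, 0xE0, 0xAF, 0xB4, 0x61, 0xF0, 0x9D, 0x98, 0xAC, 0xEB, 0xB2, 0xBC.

Offset 0: leading byte 0xF0 = 11110000 → 4-byte char #1 = F0 9F A6 B5.
Offset 4: leading byte 0xE2 = 11100010 → 3-byte char #2 = E2 99 A1.
Offset 7: leading byte 0xD9 = 11011001 → 2-byte char #3 = D9 AD.
Offset 9: leading byte 0xE0 = 11100000 → 3-byte char #4 = E0 AF B4.
Offset 12: leading byte 0x61 = 01100001 → 1-byte char #5 = 61.
Offset 13: leading byte 0xF0 = 11110000 → 4-byte char #6 = F0 9D 98 AC.
Leading byte 0xF0 = 11110000 matches 11110xxx → 4-byte sequence.
Byte 1: 0xF0 = 11110000, payload 000 (3 bits).
Byte 2: 0x9D = 10011101 (10xxxxxx ✓), payload 011101.
Byte 3: 0x98 = 10011000 (10xxxxxx ✓), payload 011000.
Byte 4: 0xAC = 10101100 (10xxxxxx ✓), payload 101100.
Concatenate: 000011101011000101100 = 0x1D62C (21 bits → U+1D62C).

U+1D62C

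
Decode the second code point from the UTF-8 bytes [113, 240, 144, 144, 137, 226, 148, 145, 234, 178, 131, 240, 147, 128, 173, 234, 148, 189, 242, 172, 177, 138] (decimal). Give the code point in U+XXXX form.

Offset 0: leading byte 0x71 = 01110001 → 1-byte char #1 = 71.
Offset 1: leading byte 0xF0 = 11110000 → 4-byte char #2 = F0 90 90 89.
Leading byte 0xF0 = 11110000 matches 11110xxx → 4-byte sequence.
Byte 1: 0xF0 = 11110000, payload 000 (3 bits).
Byte 2: 0x90 = 10010000 (10xxxxxx ✓), payload 010000.
Byte 3: 0x90 = 10010000 (10xxxxxx ✓), payload 010000.
Byte 4: 0x89 = 10001001 (10xxxxxx ✓), payload 001001.
Concatenate: 000010000010000001001 = 0x10409 (21 bits → U+10409).

U+10409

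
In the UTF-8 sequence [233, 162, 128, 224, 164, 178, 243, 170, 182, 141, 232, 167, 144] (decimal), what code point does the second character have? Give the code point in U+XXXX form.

Offset 0: leading byte 0xE9 = 11101001 → 3-byte char #1 = E9 A2 80.
Offset 3: leading byte 0xE0 = 11100000 → 3-byte char #2 = E0 A4 B2.
Leading byte 0xE0 = 11100000 matches 1110xxxx → 3-byte sequence.
Byte 1: 0xE0 = 11100000, payload 0000 (4 bits).
Byte 2: 0xA4 = 10100100 (10xxxxxx ✓), payload 100100.
Byte 3: 0xB2 = 10110010 (10xxxxxx ✓), payload 110010.
Concatenate: 0000100100110010 = 0x932 (16 bits → U+0932).

U+0932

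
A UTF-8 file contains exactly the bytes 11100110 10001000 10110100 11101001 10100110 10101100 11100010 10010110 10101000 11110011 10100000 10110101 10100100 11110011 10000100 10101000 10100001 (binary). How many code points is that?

5

Byte at offset 0: 0xE6 = 11100110 → 3-byte char (#1). Advance 3.
Byte at offset 3: 0xE9 = 11101001 → 3-byte char (#2). Advance 3.
Byte at offset 6: 0xE2 = 11100010 → 3-byte char (#3). Advance 3.
Byte at offset 9: 0xF3 = 11110011 → 4-byte char (#4). Advance 4.
Byte at offset 13: 0xF3 = 11110011 → 4-byte char (#5). Advance 4.
Reached end at offset 17 after 5 code points.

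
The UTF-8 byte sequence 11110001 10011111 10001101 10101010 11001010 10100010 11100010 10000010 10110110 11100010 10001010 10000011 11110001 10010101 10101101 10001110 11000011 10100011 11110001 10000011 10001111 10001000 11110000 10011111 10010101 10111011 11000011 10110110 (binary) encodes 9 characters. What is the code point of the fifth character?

U+55B4E

Offset 0: leading byte 0xF1 = 11110001 → 4-byte char #1 = F1 9F 8D AA.
Offset 4: leading byte 0xCA = 11001010 → 2-byte char #2 = CA A2.
Offset 6: leading byte 0xE2 = 11100010 → 3-byte char #3 = E2 82 B6.
Offset 9: leading byte 0xE2 = 11100010 → 3-byte char #4 = E2 8A 83.
Offset 12: leading byte 0xF1 = 11110001 → 4-byte char #5 = F1 95 AD 8E.
Leading byte 0xF1 = 11110001 matches 11110xxx → 4-byte sequence.
Byte 1: 0xF1 = 11110001, payload 001 (3 bits).
Byte 2: 0x95 = 10010101 (10xxxxxx ✓), payload 010101.
Byte 3: 0xAD = 10101101 (10xxxxxx ✓), payload 101101.
Byte 4: 0x8E = 10001110 (10xxxxxx ✓), payload 001110.
Concatenate: 001010101101101001110 = 0x55B4E (21 bits → U+55B4E).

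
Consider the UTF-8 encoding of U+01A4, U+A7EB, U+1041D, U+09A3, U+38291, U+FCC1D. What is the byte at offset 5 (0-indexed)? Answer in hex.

U+01A4 → 2-byte form C6 A4 at offsets 0–1.
U+A7EB → 3-byte form EA 9F AB at offsets 2–4.
U+1041D → 4-byte form F0 90 90 9D at offsets 5–8.
Offset 5 falls in char 3's range; it's byte 1 of F0 90 90 9D = 0xF0.

0xF0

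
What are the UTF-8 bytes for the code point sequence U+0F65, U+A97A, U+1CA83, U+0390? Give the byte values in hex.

U+0F65: 3-byte form → E0 BD A5.
U+A97A: 3-byte form → EA A5 BA.
U+1CA83: 4-byte form → F0 9C AA 83.
U+0390: 2-byte form → CE 90.
Concatenated (12 bytes): E0 BD A5 EA A5 BA F0 9C AA 83 CE 90.

E0 BD A5 EA A5 BA F0 9C AA 83 CE 90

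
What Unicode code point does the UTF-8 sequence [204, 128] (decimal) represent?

U+0300

Leading byte 0xCC = 11001100 matches 110xxxxx → 2-byte sequence.
Byte 1: 0xCC = 11001100, payload 01100 (5 bits).
Byte 2: 0x80 = 10000000 (10xxxxxx ✓), payload 000000.
Concatenate: 01100000000 = 0x300 (11 bits → U+0300).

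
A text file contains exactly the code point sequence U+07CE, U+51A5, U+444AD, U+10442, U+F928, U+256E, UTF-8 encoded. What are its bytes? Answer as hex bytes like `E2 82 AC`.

DF 8E E5 86 A5 F1 84 92 AD F0 90 91 82 EF A4 A8 E2 95 AE

U+07CE: 2-byte form → DF 8E.
U+51A5: 3-byte form → E5 86 A5.
U+444AD: 4-byte form → F1 84 92 AD.
U+10442: 4-byte form → F0 90 91 82.
U+F928: 3-byte form → EF A4 A8.
U+256E: 3-byte form → E2 95 AE.
Concatenated (19 bytes): DF 8E E5 86 A5 F1 84 92 AD F0 90 91 82 EF A4 A8 E2 95 AE.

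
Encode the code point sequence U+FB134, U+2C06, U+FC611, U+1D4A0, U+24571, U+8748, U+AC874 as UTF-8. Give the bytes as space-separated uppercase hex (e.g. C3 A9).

F3 BB 84 B4 E2 B0 86 F3 BC 98 91 F0 9D 92 A0 F0 A4 95 B1 E8 9D 88 F2 AC A1 B4

U+FB134: 4-byte form → F3 BB 84 B4.
U+2C06: 3-byte form → E2 B0 86.
U+FC611: 4-byte form → F3 BC 98 91.
U+1D4A0: 4-byte form → F0 9D 92 A0.
U+24571: 4-byte form → F0 A4 95 B1.
U+8748: 3-byte form → E8 9D 88.
U+AC874: 4-byte form → F2 AC A1 B4.
Concatenated (26 bytes): F3 BB 84 B4 E2 B0 86 F3 BC 98 91 F0 9D 92 A0 F0 A4 95 B1 E8 9D 88 F2 AC A1 B4.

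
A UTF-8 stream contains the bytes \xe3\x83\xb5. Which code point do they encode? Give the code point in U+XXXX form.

U+30F5

Leading byte 0xE3 = 11100011 matches 1110xxxx → 3-byte sequence.
Byte 1: 0xE3 = 11100011, payload 0011 (4 bits).
Byte 2: 0x83 = 10000011 (10xxxxxx ✓), payload 000011.
Byte 3: 0xB5 = 10110101 (10xxxxxx ✓), payload 110101.
Concatenate: 0011000011110101 = 0x30F5 (16 bits → U+30F5).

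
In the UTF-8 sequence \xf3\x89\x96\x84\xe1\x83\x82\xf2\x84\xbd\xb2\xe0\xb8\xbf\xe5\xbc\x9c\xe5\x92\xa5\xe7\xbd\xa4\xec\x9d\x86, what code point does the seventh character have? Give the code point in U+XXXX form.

U+7F64

Offset 0: leading byte 0xF3 = 11110011 → 4-byte char #1 = F3 89 96 84.
Offset 4: leading byte 0xE1 = 11100001 → 3-byte char #2 = E1 83 82.
Offset 7: leading byte 0xF2 = 11110010 → 4-byte char #3 = F2 84 BD B2.
Offset 11: leading byte 0xE0 = 11100000 → 3-byte char #4 = E0 B8 BF.
Offset 14: leading byte 0xE5 = 11100101 → 3-byte char #5 = E5 BC 9C.
Offset 17: leading byte 0xE5 = 11100101 → 3-byte char #6 = E5 92 A5.
Offset 20: leading byte 0xE7 = 11100111 → 3-byte char #7 = E7 BD A4.
Leading byte 0xE7 = 11100111 matches 1110xxxx → 3-byte sequence.
Byte 1: 0xE7 = 11100111, payload 0111 (4 bits).
Byte 2: 0xBD = 10111101 (10xxxxxx ✓), payload 111101.
Byte 3: 0xA4 = 10100100 (10xxxxxx ✓), payload 100100.
Concatenate: 0111111101100100 = 0x7F64 (16 bits → U+7F64).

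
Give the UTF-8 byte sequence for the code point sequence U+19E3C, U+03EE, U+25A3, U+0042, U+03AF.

U+19E3C: 4-byte form → F0 99 B8 BC.
U+03EE: 2-byte form → CF AE.
U+25A3: 3-byte form → E2 96 A3.
U+0042: 1-byte form → 42.
U+03AF: 2-byte form → CE AF.
Concatenated (12 bytes): F0 99 B8 BC CF AE E2 96 A3 42 CE AF.

F0 99 B8 BC CF AE E2 96 A3 42 CE AF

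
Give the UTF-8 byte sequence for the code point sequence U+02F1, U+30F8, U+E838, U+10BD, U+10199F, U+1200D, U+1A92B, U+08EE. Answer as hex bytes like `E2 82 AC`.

CB B1 E3 83 B8 EE A0 B8 E1 82 BD F4 81 A6 9F F0 92 80 8D F0 9A A4 AB E0 A3 AE

U+02F1: 2-byte form → CB B1.
U+30F8: 3-byte form → E3 83 B8.
U+E838: 3-byte form → EE A0 B8.
U+10BD: 3-byte form → E1 82 BD.
U+10199F: 4-byte form → F4 81 A6 9F.
U+1200D: 4-byte form → F0 92 80 8D.
U+1A92B: 4-byte form → F0 9A A4 AB.
U+08EE: 3-byte form → E0 A3 AE.
Concatenated (26 bytes): CB B1 E3 83 B8 EE A0 B8 E1 82 BD F4 81 A6 9F F0 92 80 8D F0 9A A4 AB E0 A3 AE.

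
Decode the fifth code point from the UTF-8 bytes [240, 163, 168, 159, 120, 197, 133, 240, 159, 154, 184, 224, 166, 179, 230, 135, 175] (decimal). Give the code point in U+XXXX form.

U+09B3

Offset 0: leading byte 0xF0 = 11110000 → 4-byte char #1 = F0 A3 A8 9F.
Offset 4: leading byte 0x78 = 01111000 → 1-byte char #2 = 78.
Offset 5: leading byte 0xC5 = 11000101 → 2-byte char #3 = C5 85.
Offset 7: leading byte 0xF0 = 11110000 → 4-byte char #4 = F0 9F 9A B8.
Offset 11: leading byte 0xE0 = 11100000 → 3-byte char #5 = E0 A6 B3.
Leading byte 0xE0 = 11100000 matches 1110xxxx → 3-byte sequence.
Byte 1: 0xE0 = 11100000, payload 0000 (4 bits).
Byte 2: 0xA6 = 10100110 (10xxxxxx ✓), payload 100110.
Byte 3: 0xB3 = 10110011 (10xxxxxx ✓), payload 110011.
Concatenate: 0000100110110011 = 0x9B3 (16 bits → U+09B3).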